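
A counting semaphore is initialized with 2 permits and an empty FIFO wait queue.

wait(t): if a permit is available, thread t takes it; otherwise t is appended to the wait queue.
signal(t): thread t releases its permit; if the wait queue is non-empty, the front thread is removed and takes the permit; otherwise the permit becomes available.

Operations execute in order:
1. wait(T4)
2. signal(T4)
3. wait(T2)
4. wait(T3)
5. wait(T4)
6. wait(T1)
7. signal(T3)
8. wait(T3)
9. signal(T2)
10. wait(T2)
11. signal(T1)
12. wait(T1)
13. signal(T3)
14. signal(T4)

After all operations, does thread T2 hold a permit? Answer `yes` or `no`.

Answer: yes

Derivation:
Step 1: wait(T4) -> count=1 queue=[] holders={T4}
Step 2: signal(T4) -> count=2 queue=[] holders={none}
Step 3: wait(T2) -> count=1 queue=[] holders={T2}
Step 4: wait(T3) -> count=0 queue=[] holders={T2,T3}
Step 5: wait(T4) -> count=0 queue=[T4] holders={T2,T3}
Step 6: wait(T1) -> count=0 queue=[T4,T1] holders={T2,T3}
Step 7: signal(T3) -> count=0 queue=[T1] holders={T2,T4}
Step 8: wait(T3) -> count=0 queue=[T1,T3] holders={T2,T4}
Step 9: signal(T2) -> count=0 queue=[T3] holders={T1,T4}
Step 10: wait(T2) -> count=0 queue=[T3,T2] holders={T1,T4}
Step 11: signal(T1) -> count=0 queue=[T2] holders={T3,T4}
Step 12: wait(T1) -> count=0 queue=[T2,T1] holders={T3,T4}
Step 13: signal(T3) -> count=0 queue=[T1] holders={T2,T4}
Step 14: signal(T4) -> count=0 queue=[] holders={T1,T2}
Final holders: {T1,T2} -> T2 in holders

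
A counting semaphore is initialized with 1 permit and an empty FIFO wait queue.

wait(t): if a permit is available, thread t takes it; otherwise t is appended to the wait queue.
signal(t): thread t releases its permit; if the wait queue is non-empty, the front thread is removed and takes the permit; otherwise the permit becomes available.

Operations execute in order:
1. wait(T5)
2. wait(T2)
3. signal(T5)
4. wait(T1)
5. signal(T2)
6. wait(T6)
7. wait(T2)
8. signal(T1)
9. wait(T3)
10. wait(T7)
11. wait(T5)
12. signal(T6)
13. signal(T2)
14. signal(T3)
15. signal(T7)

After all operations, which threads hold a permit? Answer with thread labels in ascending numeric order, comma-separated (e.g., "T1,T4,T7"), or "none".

Answer: T5

Derivation:
Step 1: wait(T5) -> count=0 queue=[] holders={T5}
Step 2: wait(T2) -> count=0 queue=[T2] holders={T5}
Step 3: signal(T5) -> count=0 queue=[] holders={T2}
Step 4: wait(T1) -> count=0 queue=[T1] holders={T2}
Step 5: signal(T2) -> count=0 queue=[] holders={T1}
Step 6: wait(T6) -> count=0 queue=[T6] holders={T1}
Step 7: wait(T2) -> count=0 queue=[T6,T2] holders={T1}
Step 8: signal(T1) -> count=0 queue=[T2] holders={T6}
Step 9: wait(T3) -> count=0 queue=[T2,T3] holders={T6}
Step 10: wait(T7) -> count=0 queue=[T2,T3,T7] holders={T6}
Step 11: wait(T5) -> count=0 queue=[T2,T3,T7,T5] holders={T6}
Step 12: signal(T6) -> count=0 queue=[T3,T7,T5] holders={T2}
Step 13: signal(T2) -> count=0 queue=[T7,T5] holders={T3}
Step 14: signal(T3) -> count=0 queue=[T5] holders={T7}
Step 15: signal(T7) -> count=0 queue=[] holders={T5}
Final holders: T5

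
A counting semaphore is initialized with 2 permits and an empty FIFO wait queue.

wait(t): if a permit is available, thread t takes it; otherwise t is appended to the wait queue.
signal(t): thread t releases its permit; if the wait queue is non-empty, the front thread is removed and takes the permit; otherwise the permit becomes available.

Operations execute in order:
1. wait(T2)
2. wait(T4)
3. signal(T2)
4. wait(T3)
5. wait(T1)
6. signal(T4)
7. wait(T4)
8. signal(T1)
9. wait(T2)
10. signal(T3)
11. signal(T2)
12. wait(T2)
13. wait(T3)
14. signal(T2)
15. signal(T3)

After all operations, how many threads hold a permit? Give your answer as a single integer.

Answer: 1

Derivation:
Step 1: wait(T2) -> count=1 queue=[] holders={T2}
Step 2: wait(T4) -> count=0 queue=[] holders={T2,T4}
Step 3: signal(T2) -> count=1 queue=[] holders={T4}
Step 4: wait(T3) -> count=0 queue=[] holders={T3,T4}
Step 5: wait(T1) -> count=0 queue=[T1] holders={T3,T4}
Step 6: signal(T4) -> count=0 queue=[] holders={T1,T3}
Step 7: wait(T4) -> count=0 queue=[T4] holders={T1,T3}
Step 8: signal(T1) -> count=0 queue=[] holders={T3,T4}
Step 9: wait(T2) -> count=0 queue=[T2] holders={T3,T4}
Step 10: signal(T3) -> count=0 queue=[] holders={T2,T4}
Step 11: signal(T2) -> count=1 queue=[] holders={T4}
Step 12: wait(T2) -> count=0 queue=[] holders={T2,T4}
Step 13: wait(T3) -> count=0 queue=[T3] holders={T2,T4}
Step 14: signal(T2) -> count=0 queue=[] holders={T3,T4}
Step 15: signal(T3) -> count=1 queue=[] holders={T4}
Final holders: {T4} -> 1 thread(s)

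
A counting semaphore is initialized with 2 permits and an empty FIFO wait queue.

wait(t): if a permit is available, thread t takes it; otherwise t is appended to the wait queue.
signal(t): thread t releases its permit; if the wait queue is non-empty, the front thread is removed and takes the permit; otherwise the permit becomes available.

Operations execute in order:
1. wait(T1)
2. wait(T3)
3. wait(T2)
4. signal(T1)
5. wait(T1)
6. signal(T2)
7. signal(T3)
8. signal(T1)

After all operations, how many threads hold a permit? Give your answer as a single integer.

Answer: 0

Derivation:
Step 1: wait(T1) -> count=1 queue=[] holders={T1}
Step 2: wait(T3) -> count=0 queue=[] holders={T1,T3}
Step 3: wait(T2) -> count=0 queue=[T2] holders={T1,T3}
Step 4: signal(T1) -> count=0 queue=[] holders={T2,T3}
Step 5: wait(T1) -> count=0 queue=[T1] holders={T2,T3}
Step 6: signal(T2) -> count=0 queue=[] holders={T1,T3}
Step 7: signal(T3) -> count=1 queue=[] holders={T1}
Step 8: signal(T1) -> count=2 queue=[] holders={none}
Final holders: {none} -> 0 thread(s)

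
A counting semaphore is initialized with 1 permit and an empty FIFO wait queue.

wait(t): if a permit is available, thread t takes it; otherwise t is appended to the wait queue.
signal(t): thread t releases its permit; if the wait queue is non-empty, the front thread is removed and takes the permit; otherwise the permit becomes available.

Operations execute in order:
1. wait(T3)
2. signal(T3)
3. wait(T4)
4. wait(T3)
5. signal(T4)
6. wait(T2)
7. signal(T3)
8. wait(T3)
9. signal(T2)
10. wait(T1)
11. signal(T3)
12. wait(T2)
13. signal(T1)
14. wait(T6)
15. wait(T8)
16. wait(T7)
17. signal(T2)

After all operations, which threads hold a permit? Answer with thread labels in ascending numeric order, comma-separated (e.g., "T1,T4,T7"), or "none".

Answer: T6

Derivation:
Step 1: wait(T3) -> count=0 queue=[] holders={T3}
Step 2: signal(T3) -> count=1 queue=[] holders={none}
Step 3: wait(T4) -> count=0 queue=[] holders={T4}
Step 4: wait(T3) -> count=0 queue=[T3] holders={T4}
Step 5: signal(T4) -> count=0 queue=[] holders={T3}
Step 6: wait(T2) -> count=0 queue=[T2] holders={T3}
Step 7: signal(T3) -> count=0 queue=[] holders={T2}
Step 8: wait(T3) -> count=0 queue=[T3] holders={T2}
Step 9: signal(T2) -> count=0 queue=[] holders={T3}
Step 10: wait(T1) -> count=0 queue=[T1] holders={T3}
Step 11: signal(T3) -> count=0 queue=[] holders={T1}
Step 12: wait(T2) -> count=0 queue=[T2] holders={T1}
Step 13: signal(T1) -> count=0 queue=[] holders={T2}
Step 14: wait(T6) -> count=0 queue=[T6] holders={T2}
Step 15: wait(T8) -> count=0 queue=[T6,T8] holders={T2}
Step 16: wait(T7) -> count=0 queue=[T6,T8,T7] holders={T2}
Step 17: signal(T2) -> count=0 queue=[T8,T7] holders={T6}
Final holders: T6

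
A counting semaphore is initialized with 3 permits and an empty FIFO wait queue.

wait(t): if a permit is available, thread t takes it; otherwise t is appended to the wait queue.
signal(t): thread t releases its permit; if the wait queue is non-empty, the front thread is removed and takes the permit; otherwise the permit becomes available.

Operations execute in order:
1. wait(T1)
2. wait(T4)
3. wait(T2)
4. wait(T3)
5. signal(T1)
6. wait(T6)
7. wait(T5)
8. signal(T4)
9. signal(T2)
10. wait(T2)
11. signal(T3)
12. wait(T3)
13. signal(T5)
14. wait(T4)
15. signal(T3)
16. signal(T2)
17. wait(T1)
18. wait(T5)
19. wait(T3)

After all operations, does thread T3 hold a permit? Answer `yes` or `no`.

Answer: no

Derivation:
Step 1: wait(T1) -> count=2 queue=[] holders={T1}
Step 2: wait(T4) -> count=1 queue=[] holders={T1,T4}
Step 3: wait(T2) -> count=0 queue=[] holders={T1,T2,T4}
Step 4: wait(T3) -> count=0 queue=[T3] holders={T1,T2,T4}
Step 5: signal(T1) -> count=0 queue=[] holders={T2,T3,T4}
Step 6: wait(T6) -> count=0 queue=[T6] holders={T2,T3,T4}
Step 7: wait(T5) -> count=0 queue=[T6,T5] holders={T2,T3,T4}
Step 8: signal(T4) -> count=0 queue=[T5] holders={T2,T3,T6}
Step 9: signal(T2) -> count=0 queue=[] holders={T3,T5,T6}
Step 10: wait(T2) -> count=0 queue=[T2] holders={T3,T5,T6}
Step 11: signal(T3) -> count=0 queue=[] holders={T2,T5,T6}
Step 12: wait(T3) -> count=0 queue=[T3] holders={T2,T5,T6}
Step 13: signal(T5) -> count=0 queue=[] holders={T2,T3,T6}
Step 14: wait(T4) -> count=0 queue=[T4] holders={T2,T3,T6}
Step 15: signal(T3) -> count=0 queue=[] holders={T2,T4,T6}
Step 16: signal(T2) -> count=1 queue=[] holders={T4,T6}
Step 17: wait(T1) -> count=0 queue=[] holders={T1,T4,T6}
Step 18: wait(T5) -> count=0 queue=[T5] holders={T1,T4,T6}
Step 19: wait(T3) -> count=0 queue=[T5,T3] holders={T1,T4,T6}
Final holders: {T1,T4,T6} -> T3 not in holders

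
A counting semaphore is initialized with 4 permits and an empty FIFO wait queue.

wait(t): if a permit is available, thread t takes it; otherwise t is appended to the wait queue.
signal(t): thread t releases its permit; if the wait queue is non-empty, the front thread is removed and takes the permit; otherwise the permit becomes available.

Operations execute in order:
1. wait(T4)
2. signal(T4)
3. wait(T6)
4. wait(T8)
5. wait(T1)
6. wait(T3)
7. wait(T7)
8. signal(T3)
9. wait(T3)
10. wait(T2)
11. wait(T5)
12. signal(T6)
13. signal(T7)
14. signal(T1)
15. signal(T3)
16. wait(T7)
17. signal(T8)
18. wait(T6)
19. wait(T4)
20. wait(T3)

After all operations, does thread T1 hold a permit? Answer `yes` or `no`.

Answer: no

Derivation:
Step 1: wait(T4) -> count=3 queue=[] holders={T4}
Step 2: signal(T4) -> count=4 queue=[] holders={none}
Step 3: wait(T6) -> count=3 queue=[] holders={T6}
Step 4: wait(T8) -> count=2 queue=[] holders={T6,T8}
Step 5: wait(T1) -> count=1 queue=[] holders={T1,T6,T8}
Step 6: wait(T3) -> count=0 queue=[] holders={T1,T3,T6,T8}
Step 7: wait(T7) -> count=0 queue=[T7] holders={T1,T3,T6,T8}
Step 8: signal(T3) -> count=0 queue=[] holders={T1,T6,T7,T8}
Step 9: wait(T3) -> count=0 queue=[T3] holders={T1,T6,T7,T8}
Step 10: wait(T2) -> count=0 queue=[T3,T2] holders={T1,T6,T7,T8}
Step 11: wait(T5) -> count=0 queue=[T3,T2,T5] holders={T1,T6,T7,T8}
Step 12: signal(T6) -> count=0 queue=[T2,T5] holders={T1,T3,T7,T8}
Step 13: signal(T7) -> count=0 queue=[T5] holders={T1,T2,T3,T8}
Step 14: signal(T1) -> count=0 queue=[] holders={T2,T3,T5,T8}
Step 15: signal(T3) -> count=1 queue=[] holders={T2,T5,T8}
Step 16: wait(T7) -> count=0 queue=[] holders={T2,T5,T7,T8}
Step 17: signal(T8) -> count=1 queue=[] holders={T2,T5,T7}
Step 18: wait(T6) -> count=0 queue=[] holders={T2,T5,T6,T7}
Step 19: wait(T4) -> count=0 queue=[T4] holders={T2,T5,T6,T7}
Step 20: wait(T3) -> count=0 queue=[T4,T3] holders={T2,T5,T6,T7}
Final holders: {T2,T5,T6,T7} -> T1 not in holders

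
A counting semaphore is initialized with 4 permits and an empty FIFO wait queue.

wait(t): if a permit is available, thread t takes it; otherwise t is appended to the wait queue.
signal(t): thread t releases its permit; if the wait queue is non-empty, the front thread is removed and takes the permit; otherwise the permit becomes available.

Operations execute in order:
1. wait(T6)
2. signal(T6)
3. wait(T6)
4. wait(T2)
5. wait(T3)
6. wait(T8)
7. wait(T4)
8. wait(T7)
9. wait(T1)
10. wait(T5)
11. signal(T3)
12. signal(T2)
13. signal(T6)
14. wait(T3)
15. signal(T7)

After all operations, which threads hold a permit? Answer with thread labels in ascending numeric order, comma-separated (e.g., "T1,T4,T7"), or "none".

Step 1: wait(T6) -> count=3 queue=[] holders={T6}
Step 2: signal(T6) -> count=4 queue=[] holders={none}
Step 3: wait(T6) -> count=3 queue=[] holders={T6}
Step 4: wait(T2) -> count=2 queue=[] holders={T2,T6}
Step 5: wait(T3) -> count=1 queue=[] holders={T2,T3,T6}
Step 6: wait(T8) -> count=0 queue=[] holders={T2,T3,T6,T8}
Step 7: wait(T4) -> count=0 queue=[T4] holders={T2,T3,T6,T8}
Step 8: wait(T7) -> count=0 queue=[T4,T7] holders={T2,T3,T6,T8}
Step 9: wait(T1) -> count=0 queue=[T4,T7,T1] holders={T2,T3,T6,T8}
Step 10: wait(T5) -> count=0 queue=[T4,T7,T1,T5] holders={T2,T3,T6,T8}
Step 11: signal(T3) -> count=0 queue=[T7,T1,T5] holders={T2,T4,T6,T8}
Step 12: signal(T2) -> count=0 queue=[T1,T5] holders={T4,T6,T7,T8}
Step 13: signal(T6) -> count=0 queue=[T5] holders={T1,T4,T7,T8}
Step 14: wait(T3) -> count=0 queue=[T5,T3] holders={T1,T4,T7,T8}
Step 15: signal(T7) -> count=0 queue=[T3] holders={T1,T4,T5,T8}
Final holders: T1,T4,T5,T8

Answer: T1,T4,T5,T8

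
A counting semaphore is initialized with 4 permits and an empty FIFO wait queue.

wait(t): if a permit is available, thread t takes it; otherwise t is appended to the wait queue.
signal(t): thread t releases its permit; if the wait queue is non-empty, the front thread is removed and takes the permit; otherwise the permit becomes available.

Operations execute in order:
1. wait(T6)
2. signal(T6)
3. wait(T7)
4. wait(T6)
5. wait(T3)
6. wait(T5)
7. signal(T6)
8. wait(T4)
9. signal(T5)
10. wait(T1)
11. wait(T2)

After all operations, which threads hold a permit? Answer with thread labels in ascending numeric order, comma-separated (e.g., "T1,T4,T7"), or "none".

Answer: T1,T3,T4,T7

Derivation:
Step 1: wait(T6) -> count=3 queue=[] holders={T6}
Step 2: signal(T6) -> count=4 queue=[] holders={none}
Step 3: wait(T7) -> count=3 queue=[] holders={T7}
Step 4: wait(T6) -> count=2 queue=[] holders={T6,T7}
Step 5: wait(T3) -> count=1 queue=[] holders={T3,T6,T7}
Step 6: wait(T5) -> count=0 queue=[] holders={T3,T5,T6,T7}
Step 7: signal(T6) -> count=1 queue=[] holders={T3,T5,T7}
Step 8: wait(T4) -> count=0 queue=[] holders={T3,T4,T5,T7}
Step 9: signal(T5) -> count=1 queue=[] holders={T3,T4,T7}
Step 10: wait(T1) -> count=0 queue=[] holders={T1,T3,T4,T7}
Step 11: wait(T2) -> count=0 queue=[T2] holders={T1,T3,T4,T7}
Final holders: T1,T3,T4,T7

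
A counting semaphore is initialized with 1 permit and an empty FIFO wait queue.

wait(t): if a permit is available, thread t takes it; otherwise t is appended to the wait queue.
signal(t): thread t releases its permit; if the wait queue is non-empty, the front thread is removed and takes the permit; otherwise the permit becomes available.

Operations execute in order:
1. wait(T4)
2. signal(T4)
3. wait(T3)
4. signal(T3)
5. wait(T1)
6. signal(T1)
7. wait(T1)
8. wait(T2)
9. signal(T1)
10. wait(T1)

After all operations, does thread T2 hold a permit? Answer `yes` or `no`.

Answer: yes

Derivation:
Step 1: wait(T4) -> count=0 queue=[] holders={T4}
Step 2: signal(T4) -> count=1 queue=[] holders={none}
Step 3: wait(T3) -> count=0 queue=[] holders={T3}
Step 4: signal(T3) -> count=1 queue=[] holders={none}
Step 5: wait(T1) -> count=0 queue=[] holders={T1}
Step 6: signal(T1) -> count=1 queue=[] holders={none}
Step 7: wait(T1) -> count=0 queue=[] holders={T1}
Step 8: wait(T2) -> count=0 queue=[T2] holders={T1}
Step 9: signal(T1) -> count=0 queue=[] holders={T2}
Step 10: wait(T1) -> count=0 queue=[T1] holders={T2}
Final holders: {T2} -> T2 in holders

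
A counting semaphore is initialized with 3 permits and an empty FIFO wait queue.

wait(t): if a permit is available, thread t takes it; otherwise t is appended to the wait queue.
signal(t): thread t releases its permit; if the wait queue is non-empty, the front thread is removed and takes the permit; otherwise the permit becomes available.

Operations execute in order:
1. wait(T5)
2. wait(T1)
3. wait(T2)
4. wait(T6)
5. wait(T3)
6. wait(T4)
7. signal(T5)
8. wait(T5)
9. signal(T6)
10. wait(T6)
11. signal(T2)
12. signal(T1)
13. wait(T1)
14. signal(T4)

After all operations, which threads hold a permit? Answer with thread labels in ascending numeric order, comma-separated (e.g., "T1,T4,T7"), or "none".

Answer: T3,T5,T6

Derivation:
Step 1: wait(T5) -> count=2 queue=[] holders={T5}
Step 2: wait(T1) -> count=1 queue=[] holders={T1,T5}
Step 3: wait(T2) -> count=0 queue=[] holders={T1,T2,T5}
Step 4: wait(T6) -> count=0 queue=[T6] holders={T1,T2,T5}
Step 5: wait(T3) -> count=0 queue=[T6,T3] holders={T1,T2,T5}
Step 6: wait(T4) -> count=0 queue=[T6,T3,T4] holders={T1,T2,T5}
Step 7: signal(T5) -> count=0 queue=[T3,T4] holders={T1,T2,T6}
Step 8: wait(T5) -> count=0 queue=[T3,T4,T5] holders={T1,T2,T6}
Step 9: signal(T6) -> count=0 queue=[T4,T5] holders={T1,T2,T3}
Step 10: wait(T6) -> count=0 queue=[T4,T5,T6] holders={T1,T2,T3}
Step 11: signal(T2) -> count=0 queue=[T5,T6] holders={T1,T3,T4}
Step 12: signal(T1) -> count=0 queue=[T6] holders={T3,T4,T5}
Step 13: wait(T1) -> count=0 queue=[T6,T1] holders={T3,T4,T5}
Step 14: signal(T4) -> count=0 queue=[T1] holders={T3,T5,T6}
Final holders: T3,T5,T6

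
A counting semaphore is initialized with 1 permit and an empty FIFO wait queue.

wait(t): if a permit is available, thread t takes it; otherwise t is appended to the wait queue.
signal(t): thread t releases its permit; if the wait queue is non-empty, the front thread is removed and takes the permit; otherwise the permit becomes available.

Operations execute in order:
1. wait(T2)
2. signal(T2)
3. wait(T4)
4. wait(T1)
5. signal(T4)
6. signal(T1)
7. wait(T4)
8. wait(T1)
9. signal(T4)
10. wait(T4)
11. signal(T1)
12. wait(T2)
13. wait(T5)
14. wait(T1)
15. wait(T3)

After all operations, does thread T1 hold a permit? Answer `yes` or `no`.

Answer: no

Derivation:
Step 1: wait(T2) -> count=0 queue=[] holders={T2}
Step 2: signal(T2) -> count=1 queue=[] holders={none}
Step 3: wait(T4) -> count=0 queue=[] holders={T4}
Step 4: wait(T1) -> count=0 queue=[T1] holders={T4}
Step 5: signal(T4) -> count=0 queue=[] holders={T1}
Step 6: signal(T1) -> count=1 queue=[] holders={none}
Step 7: wait(T4) -> count=0 queue=[] holders={T4}
Step 8: wait(T1) -> count=0 queue=[T1] holders={T4}
Step 9: signal(T4) -> count=0 queue=[] holders={T1}
Step 10: wait(T4) -> count=0 queue=[T4] holders={T1}
Step 11: signal(T1) -> count=0 queue=[] holders={T4}
Step 12: wait(T2) -> count=0 queue=[T2] holders={T4}
Step 13: wait(T5) -> count=0 queue=[T2,T5] holders={T4}
Step 14: wait(T1) -> count=0 queue=[T2,T5,T1] holders={T4}
Step 15: wait(T3) -> count=0 queue=[T2,T5,T1,T3] holders={T4}
Final holders: {T4} -> T1 not in holders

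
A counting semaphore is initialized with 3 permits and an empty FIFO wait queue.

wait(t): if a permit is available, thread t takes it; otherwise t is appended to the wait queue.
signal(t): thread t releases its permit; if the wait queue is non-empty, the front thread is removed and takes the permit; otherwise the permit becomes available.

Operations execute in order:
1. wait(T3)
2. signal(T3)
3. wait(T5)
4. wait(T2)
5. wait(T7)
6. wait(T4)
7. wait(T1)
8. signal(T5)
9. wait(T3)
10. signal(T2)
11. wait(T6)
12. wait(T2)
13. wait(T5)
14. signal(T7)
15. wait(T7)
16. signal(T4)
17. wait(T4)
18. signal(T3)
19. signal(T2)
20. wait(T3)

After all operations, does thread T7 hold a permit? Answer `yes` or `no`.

Step 1: wait(T3) -> count=2 queue=[] holders={T3}
Step 2: signal(T3) -> count=3 queue=[] holders={none}
Step 3: wait(T5) -> count=2 queue=[] holders={T5}
Step 4: wait(T2) -> count=1 queue=[] holders={T2,T5}
Step 5: wait(T7) -> count=0 queue=[] holders={T2,T5,T7}
Step 6: wait(T4) -> count=0 queue=[T4] holders={T2,T5,T7}
Step 7: wait(T1) -> count=0 queue=[T4,T1] holders={T2,T5,T7}
Step 8: signal(T5) -> count=0 queue=[T1] holders={T2,T4,T7}
Step 9: wait(T3) -> count=0 queue=[T1,T3] holders={T2,T4,T7}
Step 10: signal(T2) -> count=0 queue=[T3] holders={T1,T4,T7}
Step 11: wait(T6) -> count=0 queue=[T3,T6] holders={T1,T4,T7}
Step 12: wait(T2) -> count=0 queue=[T3,T6,T2] holders={T1,T4,T7}
Step 13: wait(T5) -> count=0 queue=[T3,T6,T2,T5] holders={T1,T4,T7}
Step 14: signal(T7) -> count=0 queue=[T6,T2,T5] holders={T1,T3,T4}
Step 15: wait(T7) -> count=0 queue=[T6,T2,T5,T7] holders={T1,T3,T4}
Step 16: signal(T4) -> count=0 queue=[T2,T5,T7] holders={T1,T3,T6}
Step 17: wait(T4) -> count=0 queue=[T2,T5,T7,T4] holders={T1,T3,T6}
Step 18: signal(T3) -> count=0 queue=[T5,T7,T4] holders={T1,T2,T6}
Step 19: signal(T2) -> count=0 queue=[T7,T4] holders={T1,T5,T6}
Step 20: wait(T3) -> count=0 queue=[T7,T4,T3] holders={T1,T5,T6}
Final holders: {T1,T5,T6} -> T7 not in holders

Answer: no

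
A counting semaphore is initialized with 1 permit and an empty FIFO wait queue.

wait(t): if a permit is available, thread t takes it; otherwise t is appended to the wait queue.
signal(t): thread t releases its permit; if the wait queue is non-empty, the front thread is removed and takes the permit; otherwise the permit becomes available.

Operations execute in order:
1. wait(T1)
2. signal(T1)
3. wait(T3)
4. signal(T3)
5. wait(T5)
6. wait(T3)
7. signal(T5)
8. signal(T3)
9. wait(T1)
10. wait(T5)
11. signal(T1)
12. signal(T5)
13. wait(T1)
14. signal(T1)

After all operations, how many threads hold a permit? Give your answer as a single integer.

Answer: 0

Derivation:
Step 1: wait(T1) -> count=0 queue=[] holders={T1}
Step 2: signal(T1) -> count=1 queue=[] holders={none}
Step 3: wait(T3) -> count=0 queue=[] holders={T3}
Step 4: signal(T3) -> count=1 queue=[] holders={none}
Step 5: wait(T5) -> count=0 queue=[] holders={T5}
Step 6: wait(T3) -> count=0 queue=[T3] holders={T5}
Step 7: signal(T5) -> count=0 queue=[] holders={T3}
Step 8: signal(T3) -> count=1 queue=[] holders={none}
Step 9: wait(T1) -> count=0 queue=[] holders={T1}
Step 10: wait(T5) -> count=0 queue=[T5] holders={T1}
Step 11: signal(T1) -> count=0 queue=[] holders={T5}
Step 12: signal(T5) -> count=1 queue=[] holders={none}
Step 13: wait(T1) -> count=0 queue=[] holders={T1}
Step 14: signal(T1) -> count=1 queue=[] holders={none}
Final holders: {none} -> 0 thread(s)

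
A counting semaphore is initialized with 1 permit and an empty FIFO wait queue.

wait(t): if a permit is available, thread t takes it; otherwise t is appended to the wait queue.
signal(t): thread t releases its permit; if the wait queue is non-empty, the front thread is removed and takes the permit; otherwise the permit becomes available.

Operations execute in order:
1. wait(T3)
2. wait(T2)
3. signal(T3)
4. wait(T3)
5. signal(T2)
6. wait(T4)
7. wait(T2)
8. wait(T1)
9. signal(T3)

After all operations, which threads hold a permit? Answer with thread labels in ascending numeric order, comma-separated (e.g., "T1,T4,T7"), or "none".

Answer: T4

Derivation:
Step 1: wait(T3) -> count=0 queue=[] holders={T3}
Step 2: wait(T2) -> count=0 queue=[T2] holders={T3}
Step 3: signal(T3) -> count=0 queue=[] holders={T2}
Step 4: wait(T3) -> count=0 queue=[T3] holders={T2}
Step 5: signal(T2) -> count=0 queue=[] holders={T3}
Step 6: wait(T4) -> count=0 queue=[T4] holders={T3}
Step 7: wait(T2) -> count=0 queue=[T4,T2] holders={T3}
Step 8: wait(T1) -> count=0 queue=[T4,T2,T1] holders={T3}
Step 9: signal(T3) -> count=0 queue=[T2,T1] holders={T4}
Final holders: T4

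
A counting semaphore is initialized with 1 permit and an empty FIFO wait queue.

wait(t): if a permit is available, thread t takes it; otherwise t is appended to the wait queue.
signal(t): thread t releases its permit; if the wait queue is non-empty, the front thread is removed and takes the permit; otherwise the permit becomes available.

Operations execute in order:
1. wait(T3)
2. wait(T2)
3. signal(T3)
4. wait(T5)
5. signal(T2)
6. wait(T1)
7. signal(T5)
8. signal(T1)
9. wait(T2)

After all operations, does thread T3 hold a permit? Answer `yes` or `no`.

Step 1: wait(T3) -> count=0 queue=[] holders={T3}
Step 2: wait(T2) -> count=0 queue=[T2] holders={T3}
Step 3: signal(T3) -> count=0 queue=[] holders={T2}
Step 4: wait(T5) -> count=0 queue=[T5] holders={T2}
Step 5: signal(T2) -> count=0 queue=[] holders={T5}
Step 6: wait(T1) -> count=0 queue=[T1] holders={T5}
Step 7: signal(T5) -> count=0 queue=[] holders={T1}
Step 8: signal(T1) -> count=1 queue=[] holders={none}
Step 9: wait(T2) -> count=0 queue=[] holders={T2}
Final holders: {T2} -> T3 not in holders

Answer: no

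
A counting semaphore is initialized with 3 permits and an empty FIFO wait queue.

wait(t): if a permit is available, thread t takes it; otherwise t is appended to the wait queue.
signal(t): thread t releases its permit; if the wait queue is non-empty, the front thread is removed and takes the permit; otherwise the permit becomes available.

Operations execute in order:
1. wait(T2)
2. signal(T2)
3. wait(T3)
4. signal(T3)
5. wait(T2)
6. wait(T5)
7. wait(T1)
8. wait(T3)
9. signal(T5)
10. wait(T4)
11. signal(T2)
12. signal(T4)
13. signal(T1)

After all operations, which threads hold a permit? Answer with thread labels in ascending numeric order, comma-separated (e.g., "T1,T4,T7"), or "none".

Answer: T3

Derivation:
Step 1: wait(T2) -> count=2 queue=[] holders={T2}
Step 2: signal(T2) -> count=3 queue=[] holders={none}
Step 3: wait(T3) -> count=2 queue=[] holders={T3}
Step 4: signal(T3) -> count=3 queue=[] holders={none}
Step 5: wait(T2) -> count=2 queue=[] holders={T2}
Step 6: wait(T5) -> count=1 queue=[] holders={T2,T5}
Step 7: wait(T1) -> count=0 queue=[] holders={T1,T2,T5}
Step 8: wait(T3) -> count=0 queue=[T3] holders={T1,T2,T5}
Step 9: signal(T5) -> count=0 queue=[] holders={T1,T2,T3}
Step 10: wait(T4) -> count=0 queue=[T4] holders={T1,T2,T3}
Step 11: signal(T2) -> count=0 queue=[] holders={T1,T3,T4}
Step 12: signal(T4) -> count=1 queue=[] holders={T1,T3}
Step 13: signal(T1) -> count=2 queue=[] holders={T3}
Final holders: T3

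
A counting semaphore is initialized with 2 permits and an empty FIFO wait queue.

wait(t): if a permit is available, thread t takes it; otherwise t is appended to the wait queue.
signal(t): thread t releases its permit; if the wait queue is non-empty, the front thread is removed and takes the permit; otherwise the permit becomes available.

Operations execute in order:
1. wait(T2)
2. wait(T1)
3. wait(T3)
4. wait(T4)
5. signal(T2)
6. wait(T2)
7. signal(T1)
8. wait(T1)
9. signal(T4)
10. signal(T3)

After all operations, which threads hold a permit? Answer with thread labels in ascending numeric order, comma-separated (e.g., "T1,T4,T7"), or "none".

Answer: T1,T2

Derivation:
Step 1: wait(T2) -> count=1 queue=[] holders={T2}
Step 2: wait(T1) -> count=0 queue=[] holders={T1,T2}
Step 3: wait(T3) -> count=0 queue=[T3] holders={T1,T2}
Step 4: wait(T4) -> count=0 queue=[T3,T4] holders={T1,T2}
Step 5: signal(T2) -> count=0 queue=[T4] holders={T1,T3}
Step 6: wait(T2) -> count=0 queue=[T4,T2] holders={T1,T3}
Step 7: signal(T1) -> count=0 queue=[T2] holders={T3,T4}
Step 8: wait(T1) -> count=0 queue=[T2,T1] holders={T3,T4}
Step 9: signal(T4) -> count=0 queue=[T1] holders={T2,T3}
Step 10: signal(T3) -> count=0 queue=[] holders={T1,T2}
Final holders: T1,T2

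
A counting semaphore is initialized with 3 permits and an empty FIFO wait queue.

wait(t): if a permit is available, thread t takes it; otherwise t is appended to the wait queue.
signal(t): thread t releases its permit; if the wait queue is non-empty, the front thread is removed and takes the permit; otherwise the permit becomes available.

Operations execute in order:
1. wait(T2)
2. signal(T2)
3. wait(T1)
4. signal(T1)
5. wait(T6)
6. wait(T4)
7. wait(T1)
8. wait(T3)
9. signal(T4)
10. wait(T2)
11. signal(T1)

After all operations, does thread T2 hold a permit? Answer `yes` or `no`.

Step 1: wait(T2) -> count=2 queue=[] holders={T2}
Step 2: signal(T2) -> count=3 queue=[] holders={none}
Step 3: wait(T1) -> count=2 queue=[] holders={T1}
Step 4: signal(T1) -> count=3 queue=[] holders={none}
Step 5: wait(T6) -> count=2 queue=[] holders={T6}
Step 6: wait(T4) -> count=1 queue=[] holders={T4,T6}
Step 7: wait(T1) -> count=0 queue=[] holders={T1,T4,T6}
Step 8: wait(T3) -> count=0 queue=[T3] holders={T1,T4,T6}
Step 9: signal(T4) -> count=0 queue=[] holders={T1,T3,T6}
Step 10: wait(T2) -> count=0 queue=[T2] holders={T1,T3,T6}
Step 11: signal(T1) -> count=0 queue=[] holders={T2,T3,T6}
Final holders: {T2,T3,T6} -> T2 in holders

Answer: yes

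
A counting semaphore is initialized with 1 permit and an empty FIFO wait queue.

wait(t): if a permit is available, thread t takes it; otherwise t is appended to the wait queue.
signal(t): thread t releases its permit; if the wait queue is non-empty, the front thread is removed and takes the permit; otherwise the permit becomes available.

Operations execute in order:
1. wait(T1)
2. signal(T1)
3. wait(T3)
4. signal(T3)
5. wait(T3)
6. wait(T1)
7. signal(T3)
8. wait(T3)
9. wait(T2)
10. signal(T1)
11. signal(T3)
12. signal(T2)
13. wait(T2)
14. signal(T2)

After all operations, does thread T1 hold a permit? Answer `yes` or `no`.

Answer: no

Derivation:
Step 1: wait(T1) -> count=0 queue=[] holders={T1}
Step 2: signal(T1) -> count=1 queue=[] holders={none}
Step 3: wait(T3) -> count=0 queue=[] holders={T3}
Step 4: signal(T3) -> count=1 queue=[] holders={none}
Step 5: wait(T3) -> count=0 queue=[] holders={T3}
Step 6: wait(T1) -> count=0 queue=[T1] holders={T3}
Step 7: signal(T3) -> count=0 queue=[] holders={T1}
Step 8: wait(T3) -> count=0 queue=[T3] holders={T1}
Step 9: wait(T2) -> count=0 queue=[T3,T2] holders={T1}
Step 10: signal(T1) -> count=0 queue=[T2] holders={T3}
Step 11: signal(T3) -> count=0 queue=[] holders={T2}
Step 12: signal(T2) -> count=1 queue=[] holders={none}
Step 13: wait(T2) -> count=0 queue=[] holders={T2}
Step 14: signal(T2) -> count=1 queue=[] holders={none}
Final holders: {none} -> T1 not in holders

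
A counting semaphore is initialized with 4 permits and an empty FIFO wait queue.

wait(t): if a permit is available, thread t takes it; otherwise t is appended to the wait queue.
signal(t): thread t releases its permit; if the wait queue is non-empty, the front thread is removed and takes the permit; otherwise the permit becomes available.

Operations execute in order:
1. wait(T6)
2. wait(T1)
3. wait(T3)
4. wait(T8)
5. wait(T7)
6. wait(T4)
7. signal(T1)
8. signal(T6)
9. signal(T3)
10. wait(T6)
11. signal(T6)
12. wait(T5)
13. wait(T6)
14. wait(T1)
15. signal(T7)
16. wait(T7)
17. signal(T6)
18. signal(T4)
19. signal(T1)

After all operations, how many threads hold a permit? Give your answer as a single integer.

Step 1: wait(T6) -> count=3 queue=[] holders={T6}
Step 2: wait(T1) -> count=2 queue=[] holders={T1,T6}
Step 3: wait(T3) -> count=1 queue=[] holders={T1,T3,T6}
Step 4: wait(T8) -> count=0 queue=[] holders={T1,T3,T6,T8}
Step 5: wait(T7) -> count=0 queue=[T7] holders={T1,T3,T6,T8}
Step 6: wait(T4) -> count=0 queue=[T7,T4] holders={T1,T3,T6,T8}
Step 7: signal(T1) -> count=0 queue=[T4] holders={T3,T6,T7,T8}
Step 8: signal(T6) -> count=0 queue=[] holders={T3,T4,T7,T8}
Step 9: signal(T3) -> count=1 queue=[] holders={T4,T7,T8}
Step 10: wait(T6) -> count=0 queue=[] holders={T4,T6,T7,T8}
Step 11: signal(T6) -> count=1 queue=[] holders={T4,T7,T8}
Step 12: wait(T5) -> count=0 queue=[] holders={T4,T5,T7,T8}
Step 13: wait(T6) -> count=0 queue=[T6] holders={T4,T5,T7,T8}
Step 14: wait(T1) -> count=0 queue=[T6,T1] holders={T4,T5,T7,T8}
Step 15: signal(T7) -> count=0 queue=[T1] holders={T4,T5,T6,T8}
Step 16: wait(T7) -> count=0 queue=[T1,T7] holders={T4,T5,T6,T8}
Step 17: signal(T6) -> count=0 queue=[T7] holders={T1,T4,T5,T8}
Step 18: signal(T4) -> count=0 queue=[] holders={T1,T5,T7,T8}
Step 19: signal(T1) -> count=1 queue=[] holders={T5,T7,T8}
Final holders: {T5,T7,T8} -> 3 thread(s)

Answer: 3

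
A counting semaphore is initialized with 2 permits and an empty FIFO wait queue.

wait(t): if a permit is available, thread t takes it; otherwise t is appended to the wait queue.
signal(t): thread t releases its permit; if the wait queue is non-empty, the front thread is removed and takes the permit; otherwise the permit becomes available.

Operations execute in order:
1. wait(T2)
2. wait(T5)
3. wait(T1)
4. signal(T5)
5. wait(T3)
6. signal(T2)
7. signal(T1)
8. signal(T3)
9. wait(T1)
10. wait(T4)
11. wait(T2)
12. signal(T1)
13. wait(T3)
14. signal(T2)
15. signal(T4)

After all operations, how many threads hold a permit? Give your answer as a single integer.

Step 1: wait(T2) -> count=1 queue=[] holders={T2}
Step 2: wait(T5) -> count=0 queue=[] holders={T2,T5}
Step 3: wait(T1) -> count=0 queue=[T1] holders={T2,T5}
Step 4: signal(T5) -> count=0 queue=[] holders={T1,T2}
Step 5: wait(T3) -> count=0 queue=[T3] holders={T1,T2}
Step 6: signal(T2) -> count=0 queue=[] holders={T1,T3}
Step 7: signal(T1) -> count=1 queue=[] holders={T3}
Step 8: signal(T3) -> count=2 queue=[] holders={none}
Step 9: wait(T1) -> count=1 queue=[] holders={T1}
Step 10: wait(T4) -> count=0 queue=[] holders={T1,T4}
Step 11: wait(T2) -> count=0 queue=[T2] holders={T1,T4}
Step 12: signal(T1) -> count=0 queue=[] holders={T2,T4}
Step 13: wait(T3) -> count=0 queue=[T3] holders={T2,T4}
Step 14: signal(T2) -> count=0 queue=[] holders={T3,T4}
Step 15: signal(T4) -> count=1 queue=[] holders={T3}
Final holders: {T3} -> 1 thread(s)

Answer: 1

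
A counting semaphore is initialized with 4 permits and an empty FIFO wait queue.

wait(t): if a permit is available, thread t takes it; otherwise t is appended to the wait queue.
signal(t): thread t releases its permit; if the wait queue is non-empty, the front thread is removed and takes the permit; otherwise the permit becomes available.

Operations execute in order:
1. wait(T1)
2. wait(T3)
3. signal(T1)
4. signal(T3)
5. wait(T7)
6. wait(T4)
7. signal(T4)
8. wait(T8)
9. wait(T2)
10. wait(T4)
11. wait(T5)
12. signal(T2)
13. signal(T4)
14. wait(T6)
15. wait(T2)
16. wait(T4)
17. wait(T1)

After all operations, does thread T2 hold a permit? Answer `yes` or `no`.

Step 1: wait(T1) -> count=3 queue=[] holders={T1}
Step 2: wait(T3) -> count=2 queue=[] holders={T1,T3}
Step 3: signal(T1) -> count=3 queue=[] holders={T3}
Step 4: signal(T3) -> count=4 queue=[] holders={none}
Step 5: wait(T7) -> count=3 queue=[] holders={T7}
Step 6: wait(T4) -> count=2 queue=[] holders={T4,T7}
Step 7: signal(T4) -> count=3 queue=[] holders={T7}
Step 8: wait(T8) -> count=2 queue=[] holders={T7,T8}
Step 9: wait(T2) -> count=1 queue=[] holders={T2,T7,T8}
Step 10: wait(T4) -> count=0 queue=[] holders={T2,T4,T7,T8}
Step 11: wait(T5) -> count=0 queue=[T5] holders={T2,T4,T7,T8}
Step 12: signal(T2) -> count=0 queue=[] holders={T4,T5,T7,T8}
Step 13: signal(T4) -> count=1 queue=[] holders={T5,T7,T8}
Step 14: wait(T6) -> count=0 queue=[] holders={T5,T6,T7,T8}
Step 15: wait(T2) -> count=0 queue=[T2] holders={T5,T6,T7,T8}
Step 16: wait(T4) -> count=0 queue=[T2,T4] holders={T5,T6,T7,T8}
Step 17: wait(T1) -> count=0 queue=[T2,T4,T1] holders={T5,T6,T7,T8}
Final holders: {T5,T6,T7,T8} -> T2 not in holders

Answer: no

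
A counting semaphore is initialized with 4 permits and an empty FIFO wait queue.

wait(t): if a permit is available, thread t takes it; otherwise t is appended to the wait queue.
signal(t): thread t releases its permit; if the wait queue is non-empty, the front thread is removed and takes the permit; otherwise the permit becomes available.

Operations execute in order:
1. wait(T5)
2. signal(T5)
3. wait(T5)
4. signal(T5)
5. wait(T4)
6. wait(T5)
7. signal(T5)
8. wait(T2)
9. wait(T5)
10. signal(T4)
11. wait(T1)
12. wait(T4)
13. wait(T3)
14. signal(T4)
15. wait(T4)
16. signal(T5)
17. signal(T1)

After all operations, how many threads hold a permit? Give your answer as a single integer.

Step 1: wait(T5) -> count=3 queue=[] holders={T5}
Step 2: signal(T5) -> count=4 queue=[] holders={none}
Step 3: wait(T5) -> count=3 queue=[] holders={T5}
Step 4: signal(T5) -> count=4 queue=[] holders={none}
Step 5: wait(T4) -> count=3 queue=[] holders={T4}
Step 6: wait(T5) -> count=2 queue=[] holders={T4,T5}
Step 7: signal(T5) -> count=3 queue=[] holders={T4}
Step 8: wait(T2) -> count=2 queue=[] holders={T2,T4}
Step 9: wait(T5) -> count=1 queue=[] holders={T2,T4,T5}
Step 10: signal(T4) -> count=2 queue=[] holders={T2,T5}
Step 11: wait(T1) -> count=1 queue=[] holders={T1,T2,T5}
Step 12: wait(T4) -> count=0 queue=[] holders={T1,T2,T4,T5}
Step 13: wait(T3) -> count=0 queue=[T3] holders={T1,T2,T4,T5}
Step 14: signal(T4) -> count=0 queue=[] holders={T1,T2,T3,T5}
Step 15: wait(T4) -> count=0 queue=[T4] holders={T1,T2,T3,T5}
Step 16: signal(T5) -> count=0 queue=[] holders={T1,T2,T3,T4}
Step 17: signal(T1) -> count=1 queue=[] holders={T2,T3,T4}
Final holders: {T2,T3,T4} -> 3 thread(s)

Answer: 3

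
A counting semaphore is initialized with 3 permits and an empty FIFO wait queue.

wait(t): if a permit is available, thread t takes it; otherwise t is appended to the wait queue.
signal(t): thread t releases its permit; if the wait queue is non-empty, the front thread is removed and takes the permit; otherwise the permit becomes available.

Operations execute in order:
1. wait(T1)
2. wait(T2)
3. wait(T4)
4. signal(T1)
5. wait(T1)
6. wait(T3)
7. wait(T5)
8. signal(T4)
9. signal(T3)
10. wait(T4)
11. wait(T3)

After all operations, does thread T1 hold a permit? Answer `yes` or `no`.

Answer: yes

Derivation:
Step 1: wait(T1) -> count=2 queue=[] holders={T1}
Step 2: wait(T2) -> count=1 queue=[] holders={T1,T2}
Step 3: wait(T4) -> count=0 queue=[] holders={T1,T2,T4}
Step 4: signal(T1) -> count=1 queue=[] holders={T2,T4}
Step 5: wait(T1) -> count=0 queue=[] holders={T1,T2,T4}
Step 6: wait(T3) -> count=0 queue=[T3] holders={T1,T2,T4}
Step 7: wait(T5) -> count=0 queue=[T3,T5] holders={T1,T2,T4}
Step 8: signal(T4) -> count=0 queue=[T5] holders={T1,T2,T3}
Step 9: signal(T3) -> count=0 queue=[] holders={T1,T2,T5}
Step 10: wait(T4) -> count=0 queue=[T4] holders={T1,T2,T5}
Step 11: wait(T3) -> count=0 queue=[T4,T3] holders={T1,T2,T5}
Final holders: {T1,T2,T5} -> T1 in holders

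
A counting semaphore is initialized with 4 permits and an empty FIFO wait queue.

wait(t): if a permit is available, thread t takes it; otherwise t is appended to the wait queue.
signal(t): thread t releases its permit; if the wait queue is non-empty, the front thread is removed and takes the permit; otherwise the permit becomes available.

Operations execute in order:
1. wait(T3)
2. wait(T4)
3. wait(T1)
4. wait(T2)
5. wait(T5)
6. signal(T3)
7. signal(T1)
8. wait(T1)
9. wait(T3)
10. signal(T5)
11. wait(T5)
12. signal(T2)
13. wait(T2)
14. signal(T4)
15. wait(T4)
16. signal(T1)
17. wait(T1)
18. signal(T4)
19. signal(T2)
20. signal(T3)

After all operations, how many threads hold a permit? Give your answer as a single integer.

Answer: 2

Derivation:
Step 1: wait(T3) -> count=3 queue=[] holders={T3}
Step 2: wait(T4) -> count=2 queue=[] holders={T3,T4}
Step 3: wait(T1) -> count=1 queue=[] holders={T1,T3,T4}
Step 4: wait(T2) -> count=0 queue=[] holders={T1,T2,T3,T4}
Step 5: wait(T5) -> count=0 queue=[T5] holders={T1,T2,T3,T4}
Step 6: signal(T3) -> count=0 queue=[] holders={T1,T2,T4,T5}
Step 7: signal(T1) -> count=1 queue=[] holders={T2,T4,T5}
Step 8: wait(T1) -> count=0 queue=[] holders={T1,T2,T4,T5}
Step 9: wait(T3) -> count=0 queue=[T3] holders={T1,T2,T4,T5}
Step 10: signal(T5) -> count=0 queue=[] holders={T1,T2,T3,T4}
Step 11: wait(T5) -> count=0 queue=[T5] holders={T1,T2,T3,T4}
Step 12: signal(T2) -> count=0 queue=[] holders={T1,T3,T4,T5}
Step 13: wait(T2) -> count=0 queue=[T2] holders={T1,T3,T4,T5}
Step 14: signal(T4) -> count=0 queue=[] holders={T1,T2,T3,T5}
Step 15: wait(T4) -> count=0 queue=[T4] holders={T1,T2,T3,T5}
Step 16: signal(T1) -> count=0 queue=[] holders={T2,T3,T4,T5}
Step 17: wait(T1) -> count=0 queue=[T1] holders={T2,T3,T4,T5}
Step 18: signal(T4) -> count=0 queue=[] holders={T1,T2,T3,T5}
Step 19: signal(T2) -> count=1 queue=[] holders={T1,T3,T5}
Step 20: signal(T3) -> count=2 queue=[] holders={T1,T5}
Final holders: {T1,T5} -> 2 thread(s)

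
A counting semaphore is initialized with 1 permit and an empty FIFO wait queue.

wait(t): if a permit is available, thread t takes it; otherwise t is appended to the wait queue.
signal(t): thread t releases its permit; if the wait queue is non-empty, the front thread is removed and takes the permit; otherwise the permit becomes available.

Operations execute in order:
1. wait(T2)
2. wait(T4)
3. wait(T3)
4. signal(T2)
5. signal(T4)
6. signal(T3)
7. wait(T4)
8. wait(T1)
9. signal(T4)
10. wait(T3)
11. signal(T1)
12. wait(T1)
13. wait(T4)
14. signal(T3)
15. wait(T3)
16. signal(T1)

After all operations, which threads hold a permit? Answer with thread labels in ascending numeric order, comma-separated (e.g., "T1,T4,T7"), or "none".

Step 1: wait(T2) -> count=0 queue=[] holders={T2}
Step 2: wait(T4) -> count=0 queue=[T4] holders={T2}
Step 3: wait(T3) -> count=0 queue=[T4,T3] holders={T2}
Step 4: signal(T2) -> count=0 queue=[T3] holders={T4}
Step 5: signal(T4) -> count=0 queue=[] holders={T3}
Step 6: signal(T3) -> count=1 queue=[] holders={none}
Step 7: wait(T4) -> count=0 queue=[] holders={T4}
Step 8: wait(T1) -> count=0 queue=[T1] holders={T4}
Step 9: signal(T4) -> count=0 queue=[] holders={T1}
Step 10: wait(T3) -> count=0 queue=[T3] holders={T1}
Step 11: signal(T1) -> count=0 queue=[] holders={T3}
Step 12: wait(T1) -> count=0 queue=[T1] holders={T3}
Step 13: wait(T4) -> count=0 queue=[T1,T4] holders={T3}
Step 14: signal(T3) -> count=0 queue=[T4] holders={T1}
Step 15: wait(T3) -> count=0 queue=[T4,T3] holders={T1}
Step 16: signal(T1) -> count=0 queue=[T3] holders={T4}
Final holders: T4

Answer: T4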